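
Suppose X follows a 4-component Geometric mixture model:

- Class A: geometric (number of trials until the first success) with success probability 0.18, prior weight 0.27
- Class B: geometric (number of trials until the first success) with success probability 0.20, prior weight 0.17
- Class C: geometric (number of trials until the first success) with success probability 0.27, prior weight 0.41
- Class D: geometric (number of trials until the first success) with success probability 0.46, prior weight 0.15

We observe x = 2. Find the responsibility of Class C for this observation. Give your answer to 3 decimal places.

P(component k | x) = π_k·f_k(x) / marginal(x), where marginal(x) = Σ_j π_j·f_j(x).
Geometric probabilities:
  L_A = 0.18·(1−0.18)^1 = 0.18·0.82 = 0.1476
  L_B = 0.20·(1−0.20)^1 = 0.20·0.8 = 0.16
  L_C = 0.27·(1−0.27)^1 = 0.27·0.73 = 0.1971
  L_D = 0.46·(1−0.46)^1 = 0.46·0.54 = 0.2484
Weight by the priors:
  π_A·L_A = 0.27 × 0.1476 = 0.039852
  π_B·L_B = 0.17 × 0.16 = 0.0272
  π_C·L_C = 0.41 × 0.1971 = 0.080811
  π_D·L_D = 0.15 × 0.2484 = 0.03726
Normaliser: 0.039852 + 0.0272 + 0.080811 + 0.03726 = 0.185123
P(Class C | x) = 0.080811 / 0.185123 ≈ 0.437

0.437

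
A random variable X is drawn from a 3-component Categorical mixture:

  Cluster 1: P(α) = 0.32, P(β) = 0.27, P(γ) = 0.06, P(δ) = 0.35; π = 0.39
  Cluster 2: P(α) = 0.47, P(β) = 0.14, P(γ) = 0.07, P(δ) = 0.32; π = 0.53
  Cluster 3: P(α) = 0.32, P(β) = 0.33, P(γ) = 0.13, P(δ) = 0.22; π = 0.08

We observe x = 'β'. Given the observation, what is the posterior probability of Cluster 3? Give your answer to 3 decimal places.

By Bayes' theorem, P(k | x) = w_k f_k(x) / Σ_j w_j f_j(x).
Evaluate each component's likelihood at the observed value:
  f_1 = P(β | comp) = 0.27
  f_2 = P(β | comp) = 0.14
  f_3 = P(β | comp) = 0.33
Multiply by the mixture weights:
  w_1·f_1 = 0.39 × 0.27 = 0.1053
  w_2·f_2 = 0.53 × 0.14 = 0.0742
  w_3·f_3 = 0.08 × 0.33 = 0.0264
Marginal: 0.1053 + 0.0742 + 0.0264 = 0.2059
P(Cluster 3 | the observation) ≈ 0.128

0.128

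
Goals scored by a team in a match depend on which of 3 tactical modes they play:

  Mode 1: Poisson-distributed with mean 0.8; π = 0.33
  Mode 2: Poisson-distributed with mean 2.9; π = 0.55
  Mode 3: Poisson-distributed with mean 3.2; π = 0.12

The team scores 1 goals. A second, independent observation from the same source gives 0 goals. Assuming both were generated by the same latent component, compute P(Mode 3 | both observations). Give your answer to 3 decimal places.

0.011

By Bayes' theorem, P(k | x) = π_k f_k(x) / Σ_j π_j f_j(x).
Since both observations come from the same component, the likelihood for component k is f_k(x₁)·f_k(x₂).
  p_1 = [e^(−0.8)·0.8^1/1! = 0.359463] × [0.449329] = 0.161517
  p_2 = [e^(−2.9)·2.9^1/1! = 0.159567] × [0.0550232] = 0.00877991
  p_3 = [e^(−3.2)·3.2^1/1! = 0.130439] × [0.0407622] = 0.00531698
Prior × likelihood for each component:
  π_1·p_1 = 0.33 × 0.161517 = 0.0533007
  π_2·p_2 = 0.55 × 0.00877991 = 0.00482895
  π_3·p_3 = 0.12 × 0.00531698 = 0.000638038
Normaliser: 0.0533007 + 0.00482895 + 0.000638038 = 0.0587677
Responsibility of Mode 3: 0.000638038 / 0.0587677 ≈ 0.011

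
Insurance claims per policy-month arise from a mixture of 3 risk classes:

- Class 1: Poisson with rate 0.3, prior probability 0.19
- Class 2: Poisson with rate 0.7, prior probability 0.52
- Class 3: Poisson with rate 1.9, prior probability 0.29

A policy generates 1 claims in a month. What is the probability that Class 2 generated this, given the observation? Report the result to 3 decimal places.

0.592

P(component k | x) = P(Z=k)·f_k(x) / marginal(x), where marginal(x) = Σ_j P(Z=j)·f_j(x).
Evaluate each component's likelihood at the observed value:
  f_1 = 0.222245
  f_2 = 0.34761
  f_3 = 0.28418
Prior × likelihood for each component:
  P(Z=1)·f_1 = 0.19 × 0.222245 = 0.0422266
  P(Z=2)·f_2 = 0.52 × 0.34761 = 0.180757
  P(Z=3)·f_3 = 0.29 × 0.28418 = 0.0824123
Normaliser: 0.0422266 + 0.180757 + 0.0824123 = 0.305396
P(Class 2 | x) ≈ 0.592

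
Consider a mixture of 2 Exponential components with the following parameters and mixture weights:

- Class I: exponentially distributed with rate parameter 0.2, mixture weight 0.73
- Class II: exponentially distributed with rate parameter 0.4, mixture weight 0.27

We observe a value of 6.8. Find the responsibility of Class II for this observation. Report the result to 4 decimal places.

0.1596

Apply Bayes' rule: the posterior for each component is proportional to its prior times its likelihood at x.
Component likelihoods at x = 6.8:
  p_I = 0.0513322
  p_II = 0.0263499
Multiply by the mixture weights:
  π_I·p_I = 0.73 × 0.0513322 = 0.0374725
  π_II·p_II = 0.27 × 0.0263499 = 0.00711447
Marginal: 0.0374725 + 0.00711447 = 0.0445869
Responsibility of Class II: 0.00711447 / 0.0445869 ≈ 0.1596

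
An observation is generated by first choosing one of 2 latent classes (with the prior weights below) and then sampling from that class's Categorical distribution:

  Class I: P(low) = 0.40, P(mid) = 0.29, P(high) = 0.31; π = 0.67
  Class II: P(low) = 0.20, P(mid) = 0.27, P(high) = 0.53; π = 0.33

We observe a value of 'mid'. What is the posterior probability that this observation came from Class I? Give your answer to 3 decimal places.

0.686

The responsibility of component k is w_k f_k(x) divided by Σ_j w_j f_j(x).
Evaluate each component's likelihood at the observed value:
  f_I = P(mid | comp) = 0.29
  f_II = P(mid | comp) = 0.27
Unnormalised posteriors:
  w_I·f_I = 0.67 × 0.29 = 0.1943
  w_II·f_II = 0.33 × 0.27 = 0.0891
Denominator: 0.1943 + 0.0891 = 0.2834
P(Class I | the observation) = 0.1943 / 0.2834 ≈ 0.686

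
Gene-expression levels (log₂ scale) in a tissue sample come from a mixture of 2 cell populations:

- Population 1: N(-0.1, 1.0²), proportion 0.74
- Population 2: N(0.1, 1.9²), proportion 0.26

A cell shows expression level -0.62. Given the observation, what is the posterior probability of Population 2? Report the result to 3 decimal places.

The responsibility of component k is P(Z=k) f_k(x) divided by Σ_j P(Z=j) f_j(x).
Evaluate each component's likelihood at the observed value:
  f_1 = (1/(1.0·√(2π)))·exp(−(-0.62−-0.1)²/(2·1.0²)) = 0.398942·exp(-0.13520) = 0.348493
  f_2 = (1/(1.9·√(2π)))·exp(−(-0.62−0.1)²/(2·1.9²)) = 0.209970·exp(-0.07180) = 0.195422
Unnormalised posteriors:
  P(Z=1)·f_1 = 0.74 × 0.348493 = 0.257884
  P(Z=2)·f_2 = 0.26 × 0.195422 = 0.0508098
Evidence: 0.257884 + 0.0508098 = 0.308694
Responsibility of Population 2: 0.0508098 / 0.308694 ≈ 0.165

0.165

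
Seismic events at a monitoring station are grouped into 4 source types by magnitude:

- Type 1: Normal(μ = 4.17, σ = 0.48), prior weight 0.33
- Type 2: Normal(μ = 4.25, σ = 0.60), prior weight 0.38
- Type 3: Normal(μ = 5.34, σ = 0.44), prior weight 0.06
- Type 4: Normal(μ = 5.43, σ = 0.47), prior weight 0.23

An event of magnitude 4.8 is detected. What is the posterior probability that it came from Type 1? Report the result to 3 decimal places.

0.299

Apply Bayes' rule: the posterior for each component is proportional to its prior times its likelihood at x.
Evaluate each component's likelihood at the observed value:
  f_1 = (1/(0.48·√(2π)))·exp(−(4.8−4.17)²/(2·0.48²)) = 0.831130·exp(-0.86133) = 0.351236
  f_2 = (1/(0.60·√(2π)))·exp(−(4.8−4.25)²/(2·0.60²)) = 0.664904·exp(-0.42014) = 0.436812
  f_3 = (1/(0.44·√(2π)))·exp(−(4.8−5.34)²/(2·0.44²)) = 0.906687·exp(-0.75310) = 0.426963
  f_4 = (1/(0.47·√(2π)))·exp(−(4.8−5.43)²/(2·0.47²)) = 0.848813·exp(-0.89837) = 0.345665
Weight by the priors:
  π_1·f_1 = 0.33 × 0.351236 = 0.115908
  π_2·f_2 = 0.38 × 0.436812 = 0.165989
  π_3·f_3 = 0.06 × 0.426963 = 0.0256178
  π_4·f_4 = 0.23 × 0.345665 = 0.0795029
Normaliser: 0.115908 + 0.165989 + 0.0256178 + 0.0795029 = 0.387017
P(Type 1 | data) ≈ 0.299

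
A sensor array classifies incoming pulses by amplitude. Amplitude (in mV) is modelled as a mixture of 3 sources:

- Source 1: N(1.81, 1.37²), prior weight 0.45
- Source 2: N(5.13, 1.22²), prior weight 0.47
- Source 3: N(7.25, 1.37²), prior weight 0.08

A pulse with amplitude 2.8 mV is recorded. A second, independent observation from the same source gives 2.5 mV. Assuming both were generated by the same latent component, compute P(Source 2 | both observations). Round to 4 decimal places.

Apply Bayes' rule: the posterior for each component is proportional to its prior times its likelihood at x.
Since both observations come from the same component, the likelihood for component k is f_k(x₁)·f_k(x₂).
  f_1 = [(1/(1.37·√(2π)))·exp(−(2.8−1.81)²/(2·1.37²)) = 0.291199·exp(-0.26110) = 0.224283] × [0.256512] = 0.0575313
  f_2 = [(1/(1.22·√(2π)))·exp(−(2.8−5.13)²/(2·1.22²)) = 0.327002·exp(-1.82374) = 0.0527851] × [0.0320201] = 0.00169018
  f_3 = [(1/(1.37·√(2π)))·exp(−(2.8−7.25)²/(2·1.37²)) = 0.291199·exp(-5.27532) = 0.00148986] × [0.000714216] = 1.06408e-06
Unnormalised posteriors:
  w_1·f_1 = 0.45 × 0.0575313 = 0.0258891
  w_2·f_2 = 0.47 × 0.00169018 = 0.000794386
  w_3·f_3 = 0.08 × 1.06408e-06 = 8.51268e-08
Marginal: 0.0258891 + 0.000794386 + 8.51268e-08 = 0.0266836
P(Source 2 | x) = 0.000794386 / 0.0266836 ≈ 0.0298

0.0298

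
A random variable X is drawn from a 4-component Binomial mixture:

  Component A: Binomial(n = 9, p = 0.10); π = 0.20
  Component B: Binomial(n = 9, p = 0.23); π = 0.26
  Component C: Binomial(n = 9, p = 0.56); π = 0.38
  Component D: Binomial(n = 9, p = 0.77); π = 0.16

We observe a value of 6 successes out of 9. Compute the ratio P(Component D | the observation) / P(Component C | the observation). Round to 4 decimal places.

Only the two components matter; the odds are (P(Z=i) f_i(x)) / (P(Z=j) f_j(x)).
Component likelihoods at x = 6 successes out of 9:
  p_A = C(9,6)·0.10^6·0.90^3 = 84·1e-06·0.729 = 6.1236e-05
  p_B = C(9,6)·0.23^6·0.77^3 = 84·0.000148036·0.456533 = 0.00567699
  p_C = C(9,6)·0.56^6·0.44^3 = 84·0.030841·0.085184 = 0.220681
  p_D = C(9,6)·0.77^6·0.23^3 = 84·0.208422·0.012167 = 0.213014
Posterior odds = (P(Z=D)·p_D) / (P(Z=C)·p_C) = (0.16·0.213014) / (0.38·0.220681) = 0.0340822 / 0.0838589 ≈ 0.4064

0.4064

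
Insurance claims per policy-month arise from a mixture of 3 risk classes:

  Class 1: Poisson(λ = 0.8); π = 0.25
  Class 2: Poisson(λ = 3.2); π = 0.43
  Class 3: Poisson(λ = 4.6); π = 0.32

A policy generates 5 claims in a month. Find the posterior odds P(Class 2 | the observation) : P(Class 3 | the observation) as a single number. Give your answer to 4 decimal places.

0.8878

Only the two components matter; the odds are (π_i f_i(x)) / (π_j f_j(x)).
Poisson probabilities:
  f_1 = e^(−0.8)·0.8^5/5! = 0.00122697
  f_2 = e^(−3.2)·3.2^5/5! = 0.113979
  f_3 = e^(−4.6)·4.6^5/5! = 0.172526
Posterior odds = (π_2·f_2) / (π_3·f_3) = (0.43·0.113979) / (0.32·0.172526) = 0.0490111 / 0.0552082 ≈ 0.8878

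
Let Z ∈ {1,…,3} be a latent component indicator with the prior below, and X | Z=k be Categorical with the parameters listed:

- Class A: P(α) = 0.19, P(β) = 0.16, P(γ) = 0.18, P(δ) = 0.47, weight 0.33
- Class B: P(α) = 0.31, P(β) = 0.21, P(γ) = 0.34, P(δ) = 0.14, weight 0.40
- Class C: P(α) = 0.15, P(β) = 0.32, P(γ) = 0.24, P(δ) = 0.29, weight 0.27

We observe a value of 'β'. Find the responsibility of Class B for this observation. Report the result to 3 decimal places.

Apply Bayes' rule: the posterior for each component is proportional to its prior times its likelihood at x.
Categorical probabilities:
  p_A = 0.16
  p_B = 0.21
  p_C = 0.32
Unnormalised posteriors:
  π_A·p_A = 0.33 × 0.16 = 0.0528
  π_B·p_B = 0.40 × 0.21 = 0.084
  π_C·p_C = 0.27 × 0.32 = 0.0864
Denominator: 0.0528 + 0.084 + 0.0864 = 0.2232
So the posterior for Class B is 0.084 / 0.2232 ≈ 0.376.

0.376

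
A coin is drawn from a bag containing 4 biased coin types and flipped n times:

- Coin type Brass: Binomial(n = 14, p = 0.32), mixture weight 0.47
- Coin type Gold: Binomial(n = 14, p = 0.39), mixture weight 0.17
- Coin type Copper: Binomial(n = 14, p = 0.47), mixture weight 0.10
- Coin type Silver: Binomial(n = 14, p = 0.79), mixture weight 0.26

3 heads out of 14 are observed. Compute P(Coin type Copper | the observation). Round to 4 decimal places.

Apply Bayes' rule: the posterior for each component is proportional to its prior times its likelihood at x.
Evaluate each component's likelihood at the observed value:
  L_Brass = C(14,3)·0.32^3·0.68^11 = 364·0.032768·0.0143747 = 0.171455
  L_Gold = C(14,3)·0.39^3·0.61^11 = 364·0.059319·0.00435139 = 0.0939558
  L_Copper = C(14,3)·0.47^3·0.53^11 = 364·0.103823·0.000926904 = 0.0350291
  L_Silver = C(14,3)·0.79^3·0.21^11 = 364·0.493039·3.50278e-08 = 6.2863e-06
Unnormalised posteriors:
  π_Brass·L_Brass = 0.47 × 0.171455 = 0.0805837
  π_Gold·L_Gold = 0.17 × 0.0939558 = 0.0159725
  π_Copper·L_Copper = 0.10 × 0.0350291 = 0.00350291
  π_Silver·L_Silver = 0.26 × 6.2863e-06 = 1.63444e-06
Denominator: 0.0805837 + 0.0159725 + 0.00350291 + 1.63444e-06 = 0.100061
So the posterior for Coin type Copper is 0.00350291 / 0.100061 ≈ 0.0350.

0.0350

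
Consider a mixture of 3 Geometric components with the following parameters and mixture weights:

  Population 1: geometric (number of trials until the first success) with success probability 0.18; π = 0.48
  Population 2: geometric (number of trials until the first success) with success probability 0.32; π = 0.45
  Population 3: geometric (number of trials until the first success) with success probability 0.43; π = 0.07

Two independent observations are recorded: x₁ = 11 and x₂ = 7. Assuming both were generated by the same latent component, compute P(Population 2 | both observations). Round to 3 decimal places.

0.129

By Bayes' theorem, P(k | x) = w_k f_k(x) / Σ_j w_j f_j(x).
Since both observations come from the same component, the likelihood for component k is f_k(x₁)·f_k(x₂).
  L_1 = [0.0247406] × [0.0547212] = 0.00135384
  L_2 = [0.00676455] × [0.0316376] = 0.000214014
  L_3 = [0.00155674] × [0.0147475] = 2.2958e-05
Weight by the priors:
  w_1·L_1 = 0.48 × 0.00135384 = 0.000649842
  w_2·L_2 = 0.45 × 0.000214014 = 9.63064e-05
  w_3·L_3 = 0.07 × 2.2958e-05 = 1.60706e-06
Sum: 0.000649842 + 9.63064e-05 + 1.60706e-06 = 0.000747756
So the posterior for Population 2 is 9.63064e-05 / 0.000747756 ≈ 0.129.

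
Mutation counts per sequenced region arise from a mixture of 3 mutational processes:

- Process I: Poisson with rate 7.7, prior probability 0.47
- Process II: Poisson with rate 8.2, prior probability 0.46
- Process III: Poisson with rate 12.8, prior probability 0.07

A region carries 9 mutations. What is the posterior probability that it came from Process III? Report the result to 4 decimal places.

By Bayes' theorem, P(k | x) = P(Z=k) f_k(x) / Σ_j P(Z=j) f_j(x).
Evaluate each component's likelihood at the observed value:
  f_I = 0.118737
  f_II = 0.126866
  f_III = 0.0701709
Weight by the priors:
  P(Z=I)·f_I = 0.47 × 0.118737 = 0.0558064
  P(Z=II)·f_II = 0.46 × 0.126866 = 0.0583586
  P(Z=III)·f_III = 0.07 × 0.0701709 = 0.00491197
Denominator: 0.0558064 + 0.0583586 + 0.00491197 = 0.119077
P(Process III | x) = 0.00491197 / 0.119077 ≈ 0.0413

0.0413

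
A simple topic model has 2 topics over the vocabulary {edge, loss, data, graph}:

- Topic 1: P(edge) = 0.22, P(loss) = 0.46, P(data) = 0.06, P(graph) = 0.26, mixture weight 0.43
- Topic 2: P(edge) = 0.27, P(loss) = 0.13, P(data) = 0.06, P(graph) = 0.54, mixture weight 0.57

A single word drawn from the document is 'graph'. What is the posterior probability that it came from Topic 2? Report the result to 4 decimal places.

P(component k | x) = P(Z=k)·f_k(x) / marginal(x), where marginal(x) = Σ_j P(Z=j)·f_j(x).
Evaluate each component's likelihood at the observed value:
  f_1 = P(graph | comp) = 0.26
  f_2 = P(graph | comp) = 0.54
Weight by the priors:
  P(Z=1)·f_1 = 0.43 × 0.26 = 0.1118
  P(Z=2)·f_2 = 0.57 × 0.54 = 0.3078
Denominator: 0.1118 + 0.3078 = 0.4196
P(Topic 2 | 'graph') ≈ 0.7336

0.7336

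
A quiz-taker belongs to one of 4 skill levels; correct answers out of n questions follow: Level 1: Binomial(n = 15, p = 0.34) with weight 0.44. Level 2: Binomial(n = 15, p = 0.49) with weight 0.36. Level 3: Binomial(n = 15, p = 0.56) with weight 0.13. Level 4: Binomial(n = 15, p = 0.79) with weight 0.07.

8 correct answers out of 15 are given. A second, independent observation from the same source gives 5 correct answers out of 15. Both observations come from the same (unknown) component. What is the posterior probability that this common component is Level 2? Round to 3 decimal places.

0.497

The responsibility of component k is P(Z=k) f_k(x) divided by Σ_j P(Z=j) f_j(x).
Since both observations come from the same component, the likelihood for component k is f_k(x₁)·f_k(x₂).
  f_1 = [0.0626884] × [0.213988] = 0.0134146
  f_2 = [0.191915] × [0.10098] = 0.0193796
  f_3 = [0.198711] × [0.0449803] = 0.00893807
  f_4 = [0.0175833] × [0.000154129] = 2.71009e-06
Unnormalised posteriors:
  P(Z=1)·f_1 = 0.44 × 0.0134146 = 0.00590241
  P(Z=2)·f_2 = 0.36 × 0.0193796 = 0.00697667
  P(Z=3)·f_3 = 0.13 × 0.00893807 = 0.00116195
  P(Z=4)·f_4 = 0.07 × 2.71009e-06 = 1.89706e-07
Sum: 0.00590241 + 0.00697667 + 0.00116195 + 1.89706e-07 = 0.0140412
P(Level 2 | x) = 0.00697667 / 0.0140412 ≈ 0.497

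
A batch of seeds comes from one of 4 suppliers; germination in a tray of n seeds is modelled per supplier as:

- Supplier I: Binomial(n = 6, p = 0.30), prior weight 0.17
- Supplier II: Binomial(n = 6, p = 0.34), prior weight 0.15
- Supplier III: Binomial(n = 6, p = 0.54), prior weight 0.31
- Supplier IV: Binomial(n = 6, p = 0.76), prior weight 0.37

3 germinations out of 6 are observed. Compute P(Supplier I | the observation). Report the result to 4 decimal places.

Apply Bayes' rule: the posterior for each component is proportional to its prior times its likelihood at x.
Binomial probabilities:
  p_I = 0.18522
  p_II = 0.225995
  p_III = 0.306538
  p_IV = 0.121368
Multiply by the mixture weights:
  π_I·p_I = 0.17 × 0.18522 = 0.0314874
  π_II·p_II = 0.15 × 0.225995 = 0.0338992
  π_III·p_III = 0.31 × 0.306538 = 0.0950269
  π_IV·p_IV = 0.37 × 0.121368 = 0.0449062
Denominator: 0.0314874 + 0.0338992 + 0.0950269 + 0.0449062 = 0.20532
Responsibility of Supplier I: 0.0314874 / 0.20532 ≈ 0.1534

0.1534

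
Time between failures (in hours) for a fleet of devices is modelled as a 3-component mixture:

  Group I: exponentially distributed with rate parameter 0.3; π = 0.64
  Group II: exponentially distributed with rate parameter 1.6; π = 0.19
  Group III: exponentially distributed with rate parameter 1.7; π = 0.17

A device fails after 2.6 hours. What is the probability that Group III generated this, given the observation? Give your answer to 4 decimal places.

By Bayes' theorem, P(k | x) = π_k f_k(x) / Σ_j π_j f_j(x).
Evaluate each component's likelihood at the observed value:
  p_I = 0.3·e^(−0.3·2.6) = 0.3·e^(−0.7800) = 0.137522
  p_II = 1.6·e^(−1.6·2.6) = 1.6·e^(−4.1600) = 0.0249721
  p_III = 1.7·e^(−1.7·2.6) = 1.7·e^(−4.4200) = 0.0204582
Multiply by the mixture weights:
  π_I·p_I = 0.64 × 0.137522 = 0.088014
  π_II·p_II = 0.19 × 0.0249721 = 0.0047447
  π_III·p_III = 0.17 × 0.0204582 = 0.00347789
Marginal: 0.088014 + 0.0047447 + 0.00347789 = 0.0962365
P(Group III | the observation) ≈ 0.0361

0.0361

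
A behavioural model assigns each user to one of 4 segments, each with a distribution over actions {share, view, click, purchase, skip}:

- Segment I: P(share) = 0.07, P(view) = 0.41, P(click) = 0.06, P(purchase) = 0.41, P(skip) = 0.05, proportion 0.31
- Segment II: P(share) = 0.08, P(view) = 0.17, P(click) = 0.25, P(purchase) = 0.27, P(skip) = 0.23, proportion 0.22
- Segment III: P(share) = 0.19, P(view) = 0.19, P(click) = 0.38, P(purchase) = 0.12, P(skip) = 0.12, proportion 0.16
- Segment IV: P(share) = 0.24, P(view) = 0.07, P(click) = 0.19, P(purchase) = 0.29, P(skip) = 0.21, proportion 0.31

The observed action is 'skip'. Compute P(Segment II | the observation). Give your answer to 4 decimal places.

0.3364

P(component k | x) = P(Z=k)·f_k(x) / marginal(x), where marginal(x) = Σ_j P(Z=j)·f_j(x).
Component likelihoods at x = 'skip':
  p_I = P(skip | comp) = 0.05
  p_II = P(skip | comp) = 0.23
  p_III = P(skip | comp) = 0.12
  p_IV = P(skip | comp) = 0.21
Weight by the priors:
  P(Z=I)·p_I = 0.31 × 0.05 = 0.0155
  P(Z=II)·p_II = 0.22 × 0.23 = 0.0506
  P(Z=III)·p_III = 0.16 × 0.12 = 0.0192
  P(Z=IV)·p_IV = 0.31 × 0.21 = 0.0651
Normaliser: 0.0155 + 0.0506 + 0.0192 + 0.0651 = 0.1504
P(Segment II | data) ≈ 0.3364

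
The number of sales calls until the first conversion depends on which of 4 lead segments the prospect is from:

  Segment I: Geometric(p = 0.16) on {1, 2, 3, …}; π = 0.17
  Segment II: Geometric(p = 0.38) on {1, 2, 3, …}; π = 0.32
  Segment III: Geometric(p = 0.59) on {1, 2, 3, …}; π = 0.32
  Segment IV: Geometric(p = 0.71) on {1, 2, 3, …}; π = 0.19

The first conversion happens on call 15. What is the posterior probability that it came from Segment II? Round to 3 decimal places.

0.060

The responsibility of component k is w_k f_k(x) divided by Σ_j w_j f_j(x).
Geometric probabilities:
  L_I = 0.16·(1−0.16)^14 = 0.16·0.0870783 = 0.0139325
  L_II = 0.38·(1−0.38)^14 = 0.38·0.00124018 = 0.000471267
  L_III = 0.59·(1−0.59)^14 = 0.59·3.79292e-06 = 2.23782e-06
  L_IV = 0.71·(1−0.71)^14 = 0.71·2.97558e-08 = 2.11266e-08
Weight by the priors:
  w_I·L_I = 0.17 × 0.0139325 = 0.00236853
  w_II·L_II = 0.32 × 0.000471267 = 0.000150806
  w_III·L_III = 0.32 × 2.23782e-06 = 7.16104e-07
  w_IV·L_IV = 0.19 × 2.11266e-08 = 4.01406e-09
Evidence: 0.00236853 + 0.000150806 + 7.16104e-07 + 4.01406e-09 = 0.00252006
P(Segment II | the observation) = 0.000150806 / 0.00252006 ≈ 0.060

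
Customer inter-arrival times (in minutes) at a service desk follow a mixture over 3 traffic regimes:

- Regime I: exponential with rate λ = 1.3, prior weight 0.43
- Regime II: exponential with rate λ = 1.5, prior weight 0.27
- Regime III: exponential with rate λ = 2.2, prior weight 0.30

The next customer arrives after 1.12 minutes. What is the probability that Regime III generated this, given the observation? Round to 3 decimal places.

0.214

Apply Bayes' rule: the posterior for each component is proportional to its prior times its likelihood at x.
Exponential densities:
  f_I = 0.303117
  f_II = 0.279561
  f_III = 0.187207
Unnormalised posteriors:
  P(Z=I)·f_I = 0.43 × 0.303117 = 0.13034
  P(Z=II)·f_II = 0.27 × 0.279561 = 0.0754815
  P(Z=III)·f_III = 0.30 × 0.187207 = 0.056162
Normaliser: 0.13034 + 0.0754815 + 0.056162 = 0.261984
P(Regime III | the observation) = 0.056162 / 0.261984 ≈ 0.214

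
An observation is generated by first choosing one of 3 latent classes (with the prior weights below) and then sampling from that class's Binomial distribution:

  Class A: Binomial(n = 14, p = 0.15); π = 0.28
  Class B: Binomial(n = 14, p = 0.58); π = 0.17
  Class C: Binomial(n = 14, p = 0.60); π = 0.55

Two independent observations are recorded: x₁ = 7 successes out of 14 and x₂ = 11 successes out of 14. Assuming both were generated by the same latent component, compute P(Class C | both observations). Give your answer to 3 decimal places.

Posterior ∝ prior × likelihood, so P(k | x) ∝ π_k f_k(x); normalise over all components.
Since both observations come from the same component, the likelihood for component k is f_k(x₁)·f_k(x₂).
  f_A = [C(14,7)·0.15^7·0.85^7 = 3432·1.70859e-06·0.320577 = 0.00187983] × [1.93358e-07] = 3.6348e-10
  f_B = [C(14,7)·0.58^7·0.42^7 = 3432·0.0220798·0.00230539 = 0.174698] × [0.0673841] = 0.0117719
  f_C = [C(14,7)·0.60^7·0.40^7 = 3432·0.0279936·0.0016384 = 0.157408] × [0.0845172] = 0.0133037
Multiply by the mixture weights:
  π_A·f_A = 0.28 × 3.6348e-10 = 1.01774e-10
  π_B·f_B = 0.17 × 0.0117719 = 0.00200122
  π_C·f_C = 0.55 × 0.0133037 = 0.00731701
Denominator: 1.01774e-10 + 0.00200122 + 0.00731701 = 0.00931823
So the posterior for Class C is 0.00731701 / 0.00931823 ≈ 0.785.

0.785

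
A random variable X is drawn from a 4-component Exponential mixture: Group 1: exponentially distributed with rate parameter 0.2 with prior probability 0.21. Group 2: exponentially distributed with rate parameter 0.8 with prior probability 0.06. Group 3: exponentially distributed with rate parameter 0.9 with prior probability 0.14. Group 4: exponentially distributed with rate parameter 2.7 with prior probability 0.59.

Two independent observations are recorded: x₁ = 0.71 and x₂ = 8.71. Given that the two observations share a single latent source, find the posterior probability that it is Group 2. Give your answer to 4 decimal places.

0.0155

Apply Bayes' rule: the posterior for each component is proportional to its prior times its likelihood at x.
Since both observations come from the same component, the likelihood for component k is f_k(x₁)·f_k(x₂).
  L_1 = [0.173524] × [0.0350339] = 0.00607924
  L_2 = [0.453326] × [0.000753227] = 0.000341458
  L_3 = [0.475038] × [0.000354657] = 0.000168475
  L_4 = [0.397028] × [1.65219e-10] = 6.55967e-11
Prior × likelihood for each component:
  π_1·L_1 = 0.21 × 0.00607924 = 0.00127664
  π_2·L_2 = 0.06 × 0.000341458 = 2.04875e-05
  π_3·L_3 = 0.14 × 0.000168475 = 2.35866e-05
  π_4·L_4 = 0.59 × 6.55967e-11 = 3.8702e-11
Marginal: 0.00127664 + 2.04875e-05 + 2.35866e-05 + 3.8702e-11 = 0.00132071
Responsibility of Group 2: 2.04875e-05 / 0.00132071 ≈ 0.0155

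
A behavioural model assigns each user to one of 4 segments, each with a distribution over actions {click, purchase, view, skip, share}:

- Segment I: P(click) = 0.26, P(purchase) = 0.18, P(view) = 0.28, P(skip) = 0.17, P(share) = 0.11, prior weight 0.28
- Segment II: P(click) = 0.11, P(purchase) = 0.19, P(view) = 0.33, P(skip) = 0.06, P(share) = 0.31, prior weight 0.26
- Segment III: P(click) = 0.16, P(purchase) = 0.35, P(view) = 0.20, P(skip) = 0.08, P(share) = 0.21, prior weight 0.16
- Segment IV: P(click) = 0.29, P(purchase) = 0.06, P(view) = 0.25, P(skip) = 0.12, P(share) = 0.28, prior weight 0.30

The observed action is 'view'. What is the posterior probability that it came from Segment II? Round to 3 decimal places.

0.316

By Bayes' theorem, P(k | x) = π_k f_k(x) / Σ_j π_j f_j(x).
Categorical probabilities:
  L_I = 0.28
  L_II = 0.33
  L_III = 0.2
  L_IV = 0.25
Multiply by the mixture weights:
  π_I·L_I = 0.28 × 0.28 = 0.0784
  π_II·L_II = 0.26 × 0.33 = 0.0858
  π_III·L_III = 0.16 × 0.2 = 0.032
  π_IV·L_IV = 0.30 × 0.25 = 0.075
Marginal: 0.0784 + 0.0858 + 0.032 + 0.075 = 0.2712
P(Segment II | x) ≈ 0.316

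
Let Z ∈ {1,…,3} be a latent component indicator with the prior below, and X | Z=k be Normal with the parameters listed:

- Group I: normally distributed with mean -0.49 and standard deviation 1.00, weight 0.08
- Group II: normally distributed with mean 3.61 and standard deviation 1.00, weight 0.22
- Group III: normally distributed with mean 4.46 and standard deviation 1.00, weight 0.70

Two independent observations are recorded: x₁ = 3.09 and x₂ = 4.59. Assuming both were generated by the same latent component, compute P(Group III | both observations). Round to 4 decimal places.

Posterior ∝ prior × likelihood, so P(k | x) ∝ π_k f_k(x); normalise over all components.
Since both observations come from the same component, the likelihood for component k is f_k(x₁)·f_k(x₂).
  L_I = [0.000657452] × [9.93394e-07] = 6.53109e-10
  L_II = [0.348493] × [0.246809] = 0.0860113
  L_III = [0.15608] × [0.395585] = 0.0617429
Unnormalised posteriors:
  π_I·L_I = 0.08 × 6.53109e-10 = 5.22487e-11
  π_II·L_II = 0.22 × 0.0860113 = 0.0189225
  π_III·L_III = 0.70 × 0.0617429 = 0.04322
Sum: 5.22487e-11 + 0.0189225 + 0.04322 = 0.0621425
So the posterior for Group III is 0.04322 / 0.0621425 ≈ 0.6955.

0.6955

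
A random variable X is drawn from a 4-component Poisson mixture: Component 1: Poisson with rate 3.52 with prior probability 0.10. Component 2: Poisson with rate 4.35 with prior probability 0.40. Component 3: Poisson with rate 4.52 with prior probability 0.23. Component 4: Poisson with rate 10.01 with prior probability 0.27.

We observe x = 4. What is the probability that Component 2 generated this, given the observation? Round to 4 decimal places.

Apply Bayes' rule: the posterior for each component is proportional to its prior times its likelihood at x.
Poisson probabilities:
  L_1 = 0.18934
  L_2 = 0.192559
  L_3 = 0.189379
  L_4 = 0.0188034
Weight by the priors:
  π_1·L_1 = 0.10 × 0.18934 = 0.018934
  π_2·L_2 = 0.40 × 0.192559 = 0.0770238
  π_3·L_3 = 0.23 × 0.189379 = 0.0435571
  π_4·L_4 = 0.27 × 0.0188034 = 0.00507693
Normaliser: 0.018934 + 0.0770238 + 0.0435571 + 0.00507693 = 0.144592
P(Component 2 | data) ≈ 0.5327

0.5327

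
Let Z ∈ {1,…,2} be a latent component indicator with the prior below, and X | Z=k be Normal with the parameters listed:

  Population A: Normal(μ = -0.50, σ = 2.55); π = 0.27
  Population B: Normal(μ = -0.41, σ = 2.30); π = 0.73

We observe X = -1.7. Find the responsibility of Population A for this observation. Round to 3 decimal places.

0.259

P(component k | x) = π_k·f_k(x) / marginal(x), where marginal(x) = Σ_j π_j·f_j(x).
Component likelihoods at x = -1.7:
  f_A = 0.14005
  f_B = 0.148209
Unnormalised posteriors:
  π_A·f_A = 0.27 × 0.14005 = 0.0378134
  π_B·f_B = 0.73 × 0.148209 = 0.108192
Sum: 0.0378134 + 0.108192 = 0.146006
So the posterior for Population A is 0.0378134 / 0.146006 ≈ 0.259.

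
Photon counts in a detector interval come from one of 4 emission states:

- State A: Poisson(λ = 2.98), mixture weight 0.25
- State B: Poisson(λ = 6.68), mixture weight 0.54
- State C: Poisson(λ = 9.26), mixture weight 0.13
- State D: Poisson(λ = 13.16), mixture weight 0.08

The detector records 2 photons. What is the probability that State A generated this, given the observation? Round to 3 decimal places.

0.782

Apply Bayes' rule: the posterior for each component is proportional to its prior times its likelihood at x.
Component likelihoods at x = 2 photons:
  f_A = e^(−2.98)·2.98^2/2! = 0.22553
  f_B = e^(−6.68)·6.68^2/2! = 0.0280179
  f_C = e^(−9.26)·9.26^2/2! = 0.00407967
  f_D = e^(−13.16)·13.16^2/2! = 0.000166789
Multiply by the mixture weights:
  P(Z=A)·f_A = 0.25 × 0.22553 = 0.0563826
  P(Z=B)·f_B = 0.54 × 0.0280179 = 0.0151297
  P(Z=C)·f_C = 0.13 × 0.00407967 = 0.000530357
  P(Z=D)·f_D = 0.08 × 0.000166789 = 1.33431e-05
Evidence: 0.0563826 + 0.0151297 + 0.000530357 + 1.33431e-05 = 0.072056
P(State A | the observation) ≈ 0.782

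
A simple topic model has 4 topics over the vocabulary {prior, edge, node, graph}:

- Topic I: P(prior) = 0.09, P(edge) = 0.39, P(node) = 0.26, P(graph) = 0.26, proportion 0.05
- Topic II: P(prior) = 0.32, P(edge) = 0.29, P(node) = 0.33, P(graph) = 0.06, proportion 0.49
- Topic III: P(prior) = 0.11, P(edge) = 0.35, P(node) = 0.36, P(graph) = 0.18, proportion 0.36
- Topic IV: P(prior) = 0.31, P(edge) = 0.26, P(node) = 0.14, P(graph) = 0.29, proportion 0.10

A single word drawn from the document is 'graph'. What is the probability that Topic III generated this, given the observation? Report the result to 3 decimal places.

0.476

Apply Bayes' rule: the posterior for each component is proportional to its prior times its likelihood at x.
Component likelihoods at x = 'graph':
  L_I = P(graph | comp) = 0.26
  L_II = P(graph | comp) = 0.06
  L_III = P(graph | comp) = 0.18
  L_IV = P(graph | comp) = 0.29
Prior × likelihood for each component:
  π_I·L_I = 0.05 × 0.26 = 0.013
  π_II·L_II = 0.49 × 0.06 = 0.0294
  π_III·L_III = 0.36 × 0.18 = 0.0648
  π_IV·L_IV = 0.10 × 0.29 = 0.029
Evidence: 0.013 + 0.0294 + 0.0648 + 0.029 = 0.1362
So the posterior for Topic III is 0.0648 / 0.1362 ≈ 0.476.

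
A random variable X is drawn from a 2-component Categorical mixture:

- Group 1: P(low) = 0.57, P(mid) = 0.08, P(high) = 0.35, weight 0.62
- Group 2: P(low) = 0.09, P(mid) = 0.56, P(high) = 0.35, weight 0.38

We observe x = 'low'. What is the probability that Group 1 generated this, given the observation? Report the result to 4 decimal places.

By Bayes' theorem, P(k | x) = P(Z=k) f_k(x) / Σ_j P(Z=j) f_j(x).
Component likelihoods at x = 'low':
  p_1 = P(low | comp) = 0.57
  p_2 = P(low | comp) = 0.09
Unnormalised posteriors:
  P(Z=1)·p_1 = 0.62 × 0.57 = 0.3534
  P(Z=2)·p_2 = 0.38 × 0.09 = 0.0342
Evidence: 0.3534 + 0.0342 = 0.3876
P(Group 1 | 'low') ≈ 0.9118

0.9118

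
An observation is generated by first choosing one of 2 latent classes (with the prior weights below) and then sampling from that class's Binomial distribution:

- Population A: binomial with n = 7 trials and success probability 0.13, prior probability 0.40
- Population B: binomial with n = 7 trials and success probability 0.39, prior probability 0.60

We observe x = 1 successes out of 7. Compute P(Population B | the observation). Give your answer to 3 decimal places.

The responsibility of component k is w_k f_k(x) divided by Σ_j w_j f_j(x).
Evaluate each component's likelihood at the observed value:
  L_A = 0.3946
  L_B = 0.140651
Multiply by the mixture weights:
  w_A·L_A = 0.40 × 0.3946 = 0.15784
  w_B·L_B = 0.60 × 0.140651 = 0.0843904
Normaliser: 0.15784 + 0.0843904 = 0.24223
So the posterior for Population B is 0.0843904 / 0.24223 ≈ 0.348.

0.348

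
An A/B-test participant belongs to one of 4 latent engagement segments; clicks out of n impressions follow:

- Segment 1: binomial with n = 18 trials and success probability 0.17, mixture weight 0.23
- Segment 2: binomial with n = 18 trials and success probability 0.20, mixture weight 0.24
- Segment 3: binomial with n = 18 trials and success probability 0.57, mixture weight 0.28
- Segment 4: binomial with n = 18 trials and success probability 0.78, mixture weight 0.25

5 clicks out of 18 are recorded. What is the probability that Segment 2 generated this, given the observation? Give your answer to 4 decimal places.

The responsibility of component k is π_k f_k(x) divided by Σ_j π_j f_j(x).
Binomial probabilities:
  p_1 = C(18,5)·0.17^5·0.83^13 = 8568·0.000141986·0.0887187 = 0.107929
  p_2 = C(18,5)·0.20^5·0.80^13 = 8568·0.00032·0.0549756 = 0.15073
  p_3 = C(18,5)·0.57^5·0.43^13 = 8568·0.0601692·1.71826e-05 = 0.00885816
  p_4 = C(18,5)·0.78^5·0.22^13 = 8568·0.288717·2.8281e-09 = 6.99596e-06
Unnormalised posteriors:
  π_1·p_1 = 0.23 × 0.107929 = 0.0248237
  π_2·p_2 = 0.24 × 0.15073 = 0.0361752
  π_3·p_3 = 0.28 × 0.00885816 = 0.00248029
  π_4·p_4 = 0.25 × 6.99596e-06 = 1.74899e-06
Evidence: 0.0248237 + 0.0361752 + 0.00248029 + 1.74899e-06 = 0.0634809
Responsibility of Segment 2: 0.0361752 / 0.0634809 ≈ 0.5699

0.5699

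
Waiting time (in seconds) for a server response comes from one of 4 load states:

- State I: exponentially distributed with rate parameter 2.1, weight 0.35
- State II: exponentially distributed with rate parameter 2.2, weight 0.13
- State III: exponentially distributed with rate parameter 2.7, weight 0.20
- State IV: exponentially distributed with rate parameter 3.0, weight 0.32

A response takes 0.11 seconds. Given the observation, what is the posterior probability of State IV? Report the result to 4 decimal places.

The responsibility of component k is w_k f_k(x) divided by Σ_j w_j f_j(x).
Exponential densities:
  L_I = 2.1·e^(−2.1·0.11) = 2.1·e^(−0.2310) = 1.66685
  L_II = 2.2·e^(−2.2·0.11) = 2.2·e^(−0.2420) = 1.72712
  L_III = 2.7·e^(−2.7·0.11) = 2.7·e^(−0.2970) = 2.00622
  L_IV = 3.0·e^(−3.0·0.11) = 3.0·e^(−0.3300) = 2.15677
Unnormalised posteriors:
  w_I·L_I = 0.35 × 1.66685 = 0.583399
  w_II·L_II = 0.13 × 1.72712 = 0.224526
  w_III·L_III = 0.20 × 2.00622 = 0.401244
  w_IV·L_IV = 0.32 × 2.15677 = 0.690167
Marginal: 0.583399 + 0.224526 + 0.401244 + 0.690167 = 1.89934
P(State IV | data) = 0.690167 / 1.89934 ≈ 0.3634

0.3634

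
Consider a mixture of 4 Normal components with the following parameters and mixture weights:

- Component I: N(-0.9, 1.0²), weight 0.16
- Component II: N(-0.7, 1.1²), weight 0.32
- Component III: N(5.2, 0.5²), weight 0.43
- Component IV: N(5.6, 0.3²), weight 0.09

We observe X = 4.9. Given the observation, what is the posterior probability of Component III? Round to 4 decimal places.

0.9733

Posterior ∝ prior × likelihood, so P(k | x) ∝ π_k f_k(x); normalise over all components.
Normal densities:
  L_I = 1.97732e-08
  L_II = 8.54349e-07
  L_III = 0.666449
  L_IV = 0.0874063
Multiply by the mixture weights:
  π_I·L_I = 0.16 × 1.97732e-08 = 3.16371e-09
  π_II·L_II = 0.32 × 8.54349e-07 = 2.73392e-07
  π_III·L_III = 0.43 × 0.666449 = 0.286573
  π_IV·L_IV = 0.09 × 0.0874063 = 0.00786657
Normaliser: 3.16371e-09 + 2.73392e-07 + 0.286573 + 0.00786657 = 0.29444
P(Component III | x) = 0.286573 / 0.29444 ≈ 0.9733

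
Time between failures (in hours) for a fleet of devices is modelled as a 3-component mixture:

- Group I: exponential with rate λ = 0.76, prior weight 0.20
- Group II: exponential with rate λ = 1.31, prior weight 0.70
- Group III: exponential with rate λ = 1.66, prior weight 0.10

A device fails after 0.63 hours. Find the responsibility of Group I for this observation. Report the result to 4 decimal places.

By Bayes' theorem, P(k | x) = P(Z=k) f_k(x) / Σ_j P(Z=j) f_j(x).
Exponential densities:
  L_I = 0.47084
  L_II = 0.573916
  L_III = 0.583342
Unnormalised posteriors:
  P(Z=I)·L_I = 0.20 × 0.47084 = 0.094168
  P(Z=II)·L_II = 0.70 × 0.573916 = 0.401741
  P(Z=III)·L_III = 0.10 × 0.583342 = 0.0583342
Evidence: 0.094168 + 0.401741 + 0.0583342 = 0.554243
P(Group I | the observation) ≈ 0.1699

0.1699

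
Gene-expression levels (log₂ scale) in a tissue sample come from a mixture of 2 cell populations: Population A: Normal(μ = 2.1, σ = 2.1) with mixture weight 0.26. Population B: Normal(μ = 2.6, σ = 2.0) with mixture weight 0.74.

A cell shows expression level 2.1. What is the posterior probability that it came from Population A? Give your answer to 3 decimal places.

0.257

P(component k | x) = w_k·f_k(x) / marginal(x), where marginal(x) = Σ_j w_j·f_j(x).
Evaluate each component's likelihood at the observed value:
  f_A = (1/(2.1·√(2π)))·exp(−(2.1−2.1)²/(2·2.1²)) = 0.189973·exp(-0.00000) = 0.189973
  f_B = (1/(2.0·√(2π)))·exp(−(2.1−2.6)²/(2·2.0²)) = 0.199471·exp(-0.03125) = 0.193334
Weight by the priors:
  w_A·f_A = 0.26 × 0.189973 = 0.0493929
  w_B·f_B = 0.74 × 0.193334 = 0.143067
Denominator: 0.0493929 + 0.143067 = 0.19246
P(Population A | 2.1) = 0.0493929 / 0.19246 ≈ 0.257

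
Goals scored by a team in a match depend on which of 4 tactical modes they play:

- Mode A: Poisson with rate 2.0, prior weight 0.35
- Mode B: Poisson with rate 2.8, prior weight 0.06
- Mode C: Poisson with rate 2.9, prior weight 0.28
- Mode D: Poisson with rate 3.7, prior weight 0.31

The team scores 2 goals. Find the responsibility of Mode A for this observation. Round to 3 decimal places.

The responsibility of component k is P(Z=k) f_k(x) divided by Σ_j P(Z=j) f_j(x).
Poisson probabilities:
  f_A = 0.270671
  f_B = 0.238375
  f_C = 0.231373
  f_D = 0.169233
Multiply by the mixture weights:
  P(Z=A)·f_A = 0.35 × 0.270671 = 0.0947347
  P(Z=B)·f_B = 0.06 × 0.238375 = 0.0143025
  P(Z=C)·f_C = 0.28 × 0.231373 = 0.0647843
  P(Z=D)·f_D = 0.31 × 0.169233 = 0.0524621
Marginal: 0.0947347 + 0.0143025 + 0.0647843 + 0.0524621 = 0.226284
So the posterior for Mode A is 0.0947347 / 0.226284 ≈ 0.419.

0.419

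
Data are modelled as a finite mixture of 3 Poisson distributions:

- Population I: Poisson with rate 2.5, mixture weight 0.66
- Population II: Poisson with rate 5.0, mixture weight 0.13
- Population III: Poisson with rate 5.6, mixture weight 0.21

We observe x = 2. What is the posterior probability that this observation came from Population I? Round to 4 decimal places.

0.8798

The responsibility of component k is π_k f_k(x) divided by Σ_j π_j f_j(x).
Poisson probabilities:
  f_I = e^(−2.5)·2.5^2/2! = 0.256516
  f_II = e^(−5.0)·5.0^2/2! = 0.0842243
  f_III = e^(−5.6)·5.6^2/2! = 0.0579825
Prior × likelihood for each component:
  π_I·f_I = 0.66 × 0.256516 = 0.1693
  π_II·f_II = 0.13 × 0.0842243 = 0.0109492
  π_III·f_III = 0.21 × 0.0579825 = 0.0121763
Evidence: 0.1693 + 0.0109492 + 0.0121763 = 0.192426
P(Population I | the observation) = 0.1693 / 0.192426 ≈ 0.8798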